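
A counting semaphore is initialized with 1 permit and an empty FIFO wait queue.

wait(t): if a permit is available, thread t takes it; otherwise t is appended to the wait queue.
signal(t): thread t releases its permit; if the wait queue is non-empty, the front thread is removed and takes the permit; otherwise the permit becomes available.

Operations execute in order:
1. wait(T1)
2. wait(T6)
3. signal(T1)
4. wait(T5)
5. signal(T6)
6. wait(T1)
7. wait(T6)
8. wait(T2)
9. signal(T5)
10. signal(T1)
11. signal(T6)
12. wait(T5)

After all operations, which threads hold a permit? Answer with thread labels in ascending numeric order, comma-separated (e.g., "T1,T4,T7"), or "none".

Answer: T2

Derivation:
Step 1: wait(T1) -> count=0 queue=[] holders={T1}
Step 2: wait(T6) -> count=0 queue=[T6] holders={T1}
Step 3: signal(T1) -> count=0 queue=[] holders={T6}
Step 4: wait(T5) -> count=0 queue=[T5] holders={T6}
Step 5: signal(T6) -> count=0 queue=[] holders={T5}
Step 6: wait(T1) -> count=0 queue=[T1] holders={T5}
Step 7: wait(T6) -> count=0 queue=[T1,T6] holders={T5}
Step 8: wait(T2) -> count=0 queue=[T1,T6,T2] holders={T5}
Step 9: signal(T5) -> count=0 queue=[T6,T2] holders={T1}
Step 10: signal(T1) -> count=0 queue=[T2] holders={T6}
Step 11: signal(T6) -> count=0 queue=[] holders={T2}
Step 12: wait(T5) -> count=0 queue=[T5] holders={T2}
Final holders: T2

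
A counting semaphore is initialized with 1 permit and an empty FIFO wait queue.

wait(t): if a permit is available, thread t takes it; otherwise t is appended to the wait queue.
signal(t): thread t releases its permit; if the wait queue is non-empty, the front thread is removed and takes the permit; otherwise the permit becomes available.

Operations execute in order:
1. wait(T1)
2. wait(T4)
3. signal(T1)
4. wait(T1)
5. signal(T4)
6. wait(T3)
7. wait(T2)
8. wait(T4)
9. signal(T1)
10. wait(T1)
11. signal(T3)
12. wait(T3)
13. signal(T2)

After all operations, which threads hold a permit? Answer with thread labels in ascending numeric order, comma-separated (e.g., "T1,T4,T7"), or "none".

Answer: T4

Derivation:
Step 1: wait(T1) -> count=0 queue=[] holders={T1}
Step 2: wait(T4) -> count=0 queue=[T4] holders={T1}
Step 3: signal(T1) -> count=0 queue=[] holders={T4}
Step 4: wait(T1) -> count=0 queue=[T1] holders={T4}
Step 5: signal(T4) -> count=0 queue=[] holders={T1}
Step 6: wait(T3) -> count=0 queue=[T3] holders={T1}
Step 7: wait(T2) -> count=0 queue=[T3,T2] holders={T1}
Step 8: wait(T4) -> count=0 queue=[T3,T2,T4] holders={T1}
Step 9: signal(T1) -> count=0 queue=[T2,T4] holders={T3}
Step 10: wait(T1) -> count=0 queue=[T2,T4,T1] holders={T3}
Step 11: signal(T3) -> count=0 queue=[T4,T1] holders={T2}
Step 12: wait(T3) -> count=0 queue=[T4,T1,T3] holders={T2}
Step 13: signal(T2) -> count=0 queue=[T1,T3] holders={T4}
Final holders: T4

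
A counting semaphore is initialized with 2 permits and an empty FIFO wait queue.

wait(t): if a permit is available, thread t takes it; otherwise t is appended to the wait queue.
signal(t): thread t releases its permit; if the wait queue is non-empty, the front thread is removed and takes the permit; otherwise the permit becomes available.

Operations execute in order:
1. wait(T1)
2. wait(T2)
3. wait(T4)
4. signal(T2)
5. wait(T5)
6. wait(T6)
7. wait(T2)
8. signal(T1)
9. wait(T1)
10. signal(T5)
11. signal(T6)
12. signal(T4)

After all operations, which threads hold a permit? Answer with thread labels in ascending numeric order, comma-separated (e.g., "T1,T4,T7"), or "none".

Step 1: wait(T1) -> count=1 queue=[] holders={T1}
Step 2: wait(T2) -> count=0 queue=[] holders={T1,T2}
Step 3: wait(T4) -> count=0 queue=[T4] holders={T1,T2}
Step 4: signal(T2) -> count=0 queue=[] holders={T1,T4}
Step 5: wait(T5) -> count=0 queue=[T5] holders={T1,T4}
Step 6: wait(T6) -> count=0 queue=[T5,T6] holders={T1,T4}
Step 7: wait(T2) -> count=0 queue=[T5,T6,T2] holders={T1,T4}
Step 8: signal(T1) -> count=0 queue=[T6,T2] holders={T4,T5}
Step 9: wait(T1) -> count=0 queue=[T6,T2,T1] holders={T4,T5}
Step 10: signal(T5) -> count=0 queue=[T2,T1] holders={T4,T6}
Step 11: signal(T6) -> count=0 queue=[T1] holders={T2,T4}
Step 12: signal(T4) -> count=0 queue=[] holders={T1,T2}
Final holders: T1,T2

Answer: T1,T2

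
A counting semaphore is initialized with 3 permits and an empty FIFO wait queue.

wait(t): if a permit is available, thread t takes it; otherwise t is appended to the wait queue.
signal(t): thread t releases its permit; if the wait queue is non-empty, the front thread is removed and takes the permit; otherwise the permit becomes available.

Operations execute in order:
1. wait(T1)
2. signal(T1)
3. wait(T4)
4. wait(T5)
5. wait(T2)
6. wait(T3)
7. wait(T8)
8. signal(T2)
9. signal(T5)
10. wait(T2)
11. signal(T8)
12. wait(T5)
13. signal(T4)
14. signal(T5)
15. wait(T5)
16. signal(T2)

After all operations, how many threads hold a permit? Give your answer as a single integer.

Answer: 2

Derivation:
Step 1: wait(T1) -> count=2 queue=[] holders={T1}
Step 2: signal(T1) -> count=3 queue=[] holders={none}
Step 3: wait(T4) -> count=2 queue=[] holders={T4}
Step 4: wait(T5) -> count=1 queue=[] holders={T4,T5}
Step 5: wait(T2) -> count=0 queue=[] holders={T2,T4,T5}
Step 6: wait(T3) -> count=0 queue=[T3] holders={T2,T4,T5}
Step 7: wait(T8) -> count=0 queue=[T3,T8] holders={T2,T4,T5}
Step 8: signal(T2) -> count=0 queue=[T8] holders={T3,T4,T5}
Step 9: signal(T5) -> count=0 queue=[] holders={T3,T4,T8}
Step 10: wait(T2) -> count=0 queue=[T2] holders={T3,T4,T8}
Step 11: signal(T8) -> count=0 queue=[] holders={T2,T3,T4}
Step 12: wait(T5) -> count=0 queue=[T5] holders={T2,T3,T4}
Step 13: signal(T4) -> count=0 queue=[] holders={T2,T3,T5}
Step 14: signal(T5) -> count=1 queue=[] holders={T2,T3}
Step 15: wait(T5) -> count=0 queue=[] holders={T2,T3,T5}
Step 16: signal(T2) -> count=1 queue=[] holders={T3,T5}
Final holders: {T3,T5} -> 2 thread(s)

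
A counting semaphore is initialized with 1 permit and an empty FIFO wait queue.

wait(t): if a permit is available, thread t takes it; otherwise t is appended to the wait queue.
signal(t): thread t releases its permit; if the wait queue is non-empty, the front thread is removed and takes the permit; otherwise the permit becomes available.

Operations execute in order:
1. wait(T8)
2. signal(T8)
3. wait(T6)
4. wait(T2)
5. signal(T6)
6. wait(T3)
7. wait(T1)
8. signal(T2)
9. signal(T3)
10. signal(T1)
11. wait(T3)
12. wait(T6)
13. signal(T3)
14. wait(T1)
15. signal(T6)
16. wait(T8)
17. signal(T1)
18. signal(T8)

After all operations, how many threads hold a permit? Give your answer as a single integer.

Answer: 0

Derivation:
Step 1: wait(T8) -> count=0 queue=[] holders={T8}
Step 2: signal(T8) -> count=1 queue=[] holders={none}
Step 3: wait(T6) -> count=0 queue=[] holders={T6}
Step 4: wait(T2) -> count=0 queue=[T2] holders={T6}
Step 5: signal(T6) -> count=0 queue=[] holders={T2}
Step 6: wait(T3) -> count=0 queue=[T3] holders={T2}
Step 7: wait(T1) -> count=0 queue=[T3,T1] holders={T2}
Step 8: signal(T2) -> count=0 queue=[T1] holders={T3}
Step 9: signal(T3) -> count=0 queue=[] holders={T1}
Step 10: signal(T1) -> count=1 queue=[] holders={none}
Step 11: wait(T3) -> count=0 queue=[] holders={T3}
Step 12: wait(T6) -> count=0 queue=[T6] holders={T3}
Step 13: signal(T3) -> count=0 queue=[] holders={T6}
Step 14: wait(T1) -> count=0 queue=[T1] holders={T6}
Step 15: signal(T6) -> count=0 queue=[] holders={T1}
Step 16: wait(T8) -> count=0 queue=[T8] holders={T1}
Step 17: signal(T1) -> count=0 queue=[] holders={T8}
Step 18: signal(T8) -> count=1 queue=[] holders={none}
Final holders: {none} -> 0 thread(s)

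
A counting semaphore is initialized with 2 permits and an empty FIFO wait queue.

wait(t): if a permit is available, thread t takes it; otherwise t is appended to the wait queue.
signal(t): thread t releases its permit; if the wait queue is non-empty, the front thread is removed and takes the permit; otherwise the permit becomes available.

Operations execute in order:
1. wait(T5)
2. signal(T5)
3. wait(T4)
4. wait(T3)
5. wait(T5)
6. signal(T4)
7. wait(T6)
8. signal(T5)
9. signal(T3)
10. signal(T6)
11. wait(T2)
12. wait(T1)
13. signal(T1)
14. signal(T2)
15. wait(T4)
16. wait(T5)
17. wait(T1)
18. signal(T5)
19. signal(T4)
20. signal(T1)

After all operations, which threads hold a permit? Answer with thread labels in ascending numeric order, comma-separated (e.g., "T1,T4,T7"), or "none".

Answer: none

Derivation:
Step 1: wait(T5) -> count=1 queue=[] holders={T5}
Step 2: signal(T5) -> count=2 queue=[] holders={none}
Step 3: wait(T4) -> count=1 queue=[] holders={T4}
Step 4: wait(T3) -> count=0 queue=[] holders={T3,T4}
Step 5: wait(T5) -> count=0 queue=[T5] holders={T3,T4}
Step 6: signal(T4) -> count=0 queue=[] holders={T3,T5}
Step 7: wait(T6) -> count=0 queue=[T6] holders={T3,T5}
Step 8: signal(T5) -> count=0 queue=[] holders={T3,T6}
Step 9: signal(T3) -> count=1 queue=[] holders={T6}
Step 10: signal(T6) -> count=2 queue=[] holders={none}
Step 11: wait(T2) -> count=1 queue=[] holders={T2}
Step 12: wait(T1) -> count=0 queue=[] holders={T1,T2}
Step 13: signal(T1) -> count=1 queue=[] holders={T2}
Step 14: signal(T2) -> count=2 queue=[] holders={none}
Step 15: wait(T4) -> count=1 queue=[] holders={T4}
Step 16: wait(T5) -> count=0 queue=[] holders={T4,T5}
Step 17: wait(T1) -> count=0 queue=[T1] holders={T4,T5}
Step 18: signal(T5) -> count=0 queue=[] holders={T1,T4}
Step 19: signal(T4) -> count=1 queue=[] holders={T1}
Step 20: signal(T1) -> count=2 queue=[] holders={none}
Final holders: none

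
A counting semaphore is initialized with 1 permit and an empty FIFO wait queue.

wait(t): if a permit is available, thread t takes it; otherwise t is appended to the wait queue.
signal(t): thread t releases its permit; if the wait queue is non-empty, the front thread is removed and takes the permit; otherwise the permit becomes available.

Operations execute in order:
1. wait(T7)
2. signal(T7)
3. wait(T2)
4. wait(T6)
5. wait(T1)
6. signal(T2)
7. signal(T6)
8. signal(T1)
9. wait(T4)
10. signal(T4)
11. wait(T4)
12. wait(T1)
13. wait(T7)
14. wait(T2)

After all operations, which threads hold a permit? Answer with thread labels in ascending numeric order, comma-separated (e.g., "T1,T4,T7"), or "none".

Answer: T4

Derivation:
Step 1: wait(T7) -> count=0 queue=[] holders={T7}
Step 2: signal(T7) -> count=1 queue=[] holders={none}
Step 3: wait(T2) -> count=0 queue=[] holders={T2}
Step 4: wait(T6) -> count=0 queue=[T6] holders={T2}
Step 5: wait(T1) -> count=0 queue=[T6,T1] holders={T2}
Step 6: signal(T2) -> count=0 queue=[T1] holders={T6}
Step 7: signal(T6) -> count=0 queue=[] holders={T1}
Step 8: signal(T1) -> count=1 queue=[] holders={none}
Step 9: wait(T4) -> count=0 queue=[] holders={T4}
Step 10: signal(T4) -> count=1 queue=[] holders={none}
Step 11: wait(T4) -> count=0 queue=[] holders={T4}
Step 12: wait(T1) -> count=0 queue=[T1] holders={T4}
Step 13: wait(T7) -> count=0 queue=[T1,T7] holders={T4}
Step 14: wait(T2) -> count=0 queue=[T1,T7,T2] holders={T4}
Final holders: T4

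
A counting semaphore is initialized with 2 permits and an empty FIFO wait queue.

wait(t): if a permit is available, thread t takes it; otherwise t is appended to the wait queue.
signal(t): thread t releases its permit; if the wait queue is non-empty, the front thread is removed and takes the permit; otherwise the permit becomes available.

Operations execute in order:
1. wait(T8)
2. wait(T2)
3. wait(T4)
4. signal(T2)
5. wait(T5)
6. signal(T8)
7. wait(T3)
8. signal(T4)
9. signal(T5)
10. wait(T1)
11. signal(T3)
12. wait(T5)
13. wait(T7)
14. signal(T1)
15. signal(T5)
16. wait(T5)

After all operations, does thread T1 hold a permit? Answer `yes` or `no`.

Answer: no

Derivation:
Step 1: wait(T8) -> count=1 queue=[] holders={T8}
Step 2: wait(T2) -> count=0 queue=[] holders={T2,T8}
Step 3: wait(T4) -> count=0 queue=[T4] holders={T2,T8}
Step 4: signal(T2) -> count=0 queue=[] holders={T4,T8}
Step 5: wait(T5) -> count=0 queue=[T5] holders={T4,T8}
Step 6: signal(T8) -> count=0 queue=[] holders={T4,T5}
Step 7: wait(T3) -> count=0 queue=[T3] holders={T4,T5}
Step 8: signal(T4) -> count=0 queue=[] holders={T3,T5}
Step 9: signal(T5) -> count=1 queue=[] holders={T3}
Step 10: wait(T1) -> count=0 queue=[] holders={T1,T3}
Step 11: signal(T3) -> count=1 queue=[] holders={T1}
Step 12: wait(T5) -> count=0 queue=[] holders={T1,T5}
Step 13: wait(T7) -> count=0 queue=[T7] holders={T1,T5}
Step 14: signal(T1) -> count=0 queue=[] holders={T5,T7}
Step 15: signal(T5) -> count=1 queue=[] holders={T7}
Step 16: wait(T5) -> count=0 queue=[] holders={T5,T7}
Final holders: {T5,T7} -> T1 not in holders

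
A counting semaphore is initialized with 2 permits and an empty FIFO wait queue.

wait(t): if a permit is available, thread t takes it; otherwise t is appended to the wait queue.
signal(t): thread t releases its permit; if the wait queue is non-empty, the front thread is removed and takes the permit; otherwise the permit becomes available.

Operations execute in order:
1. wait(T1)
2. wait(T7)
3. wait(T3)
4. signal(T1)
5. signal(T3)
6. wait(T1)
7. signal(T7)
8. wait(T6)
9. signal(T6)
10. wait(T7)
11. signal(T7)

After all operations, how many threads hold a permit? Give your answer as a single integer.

Step 1: wait(T1) -> count=1 queue=[] holders={T1}
Step 2: wait(T7) -> count=0 queue=[] holders={T1,T7}
Step 3: wait(T3) -> count=0 queue=[T3] holders={T1,T7}
Step 4: signal(T1) -> count=0 queue=[] holders={T3,T7}
Step 5: signal(T3) -> count=1 queue=[] holders={T7}
Step 6: wait(T1) -> count=0 queue=[] holders={T1,T7}
Step 7: signal(T7) -> count=1 queue=[] holders={T1}
Step 8: wait(T6) -> count=0 queue=[] holders={T1,T6}
Step 9: signal(T6) -> count=1 queue=[] holders={T1}
Step 10: wait(T7) -> count=0 queue=[] holders={T1,T7}
Step 11: signal(T7) -> count=1 queue=[] holders={T1}
Final holders: {T1} -> 1 thread(s)

Answer: 1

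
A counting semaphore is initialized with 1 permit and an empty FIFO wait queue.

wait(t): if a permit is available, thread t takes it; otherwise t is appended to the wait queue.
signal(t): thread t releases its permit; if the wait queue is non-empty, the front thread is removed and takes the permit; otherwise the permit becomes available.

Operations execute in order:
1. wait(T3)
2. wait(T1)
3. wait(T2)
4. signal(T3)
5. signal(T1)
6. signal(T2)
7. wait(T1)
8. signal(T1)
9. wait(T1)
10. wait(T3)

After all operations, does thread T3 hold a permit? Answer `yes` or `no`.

Answer: no

Derivation:
Step 1: wait(T3) -> count=0 queue=[] holders={T3}
Step 2: wait(T1) -> count=0 queue=[T1] holders={T3}
Step 3: wait(T2) -> count=0 queue=[T1,T2] holders={T3}
Step 4: signal(T3) -> count=0 queue=[T2] holders={T1}
Step 5: signal(T1) -> count=0 queue=[] holders={T2}
Step 6: signal(T2) -> count=1 queue=[] holders={none}
Step 7: wait(T1) -> count=0 queue=[] holders={T1}
Step 8: signal(T1) -> count=1 queue=[] holders={none}
Step 9: wait(T1) -> count=0 queue=[] holders={T1}
Step 10: wait(T3) -> count=0 queue=[T3] holders={T1}
Final holders: {T1} -> T3 not in holders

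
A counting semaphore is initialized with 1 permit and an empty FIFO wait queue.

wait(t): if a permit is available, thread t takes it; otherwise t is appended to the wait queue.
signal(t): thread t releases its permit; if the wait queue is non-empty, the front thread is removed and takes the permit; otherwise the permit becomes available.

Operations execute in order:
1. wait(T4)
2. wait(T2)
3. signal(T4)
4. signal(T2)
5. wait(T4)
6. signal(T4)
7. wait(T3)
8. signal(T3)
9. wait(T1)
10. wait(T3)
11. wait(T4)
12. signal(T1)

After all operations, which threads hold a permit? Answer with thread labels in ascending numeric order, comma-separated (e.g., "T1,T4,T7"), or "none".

Answer: T3

Derivation:
Step 1: wait(T4) -> count=0 queue=[] holders={T4}
Step 2: wait(T2) -> count=0 queue=[T2] holders={T4}
Step 3: signal(T4) -> count=0 queue=[] holders={T2}
Step 4: signal(T2) -> count=1 queue=[] holders={none}
Step 5: wait(T4) -> count=0 queue=[] holders={T4}
Step 6: signal(T4) -> count=1 queue=[] holders={none}
Step 7: wait(T3) -> count=0 queue=[] holders={T3}
Step 8: signal(T3) -> count=1 queue=[] holders={none}
Step 9: wait(T1) -> count=0 queue=[] holders={T1}
Step 10: wait(T3) -> count=0 queue=[T3] holders={T1}
Step 11: wait(T4) -> count=0 queue=[T3,T4] holders={T1}
Step 12: signal(T1) -> count=0 queue=[T4] holders={T3}
Final holders: T3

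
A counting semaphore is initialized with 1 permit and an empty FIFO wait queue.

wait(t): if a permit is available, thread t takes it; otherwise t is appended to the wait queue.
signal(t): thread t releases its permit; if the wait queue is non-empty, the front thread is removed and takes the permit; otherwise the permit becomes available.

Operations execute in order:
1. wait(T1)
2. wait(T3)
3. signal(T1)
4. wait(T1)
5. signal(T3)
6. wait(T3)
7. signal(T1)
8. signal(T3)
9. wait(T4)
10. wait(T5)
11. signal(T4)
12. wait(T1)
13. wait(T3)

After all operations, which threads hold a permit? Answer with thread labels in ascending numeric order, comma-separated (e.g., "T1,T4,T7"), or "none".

Step 1: wait(T1) -> count=0 queue=[] holders={T1}
Step 2: wait(T3) -> count=0 queue=[T3] holders={T1}
Step 3: signal(T1) -> count=0 queue=[] holders={T3}
Step 4: wait(T1) -> count=0 queue=[T1] holders={T3}
Step 5: signal(T3) -> count=0 queue=[] holders={T1}
Step 6: wait(T3) -> count=0 queue=[T3] holders={T1}
Step 7: signal(T1) -> count=0 queue=[] holders={T3}
Step 8: signal(T3) -> count=1 queue=[] holders={none}
Step 9: wait(T4) -> count=0 queue=[] holders={T4}
Step 10: wait(T5) -> count=0 queue=[T5] holders={T4}
Step 11: signal(T4) -> count=0 queue=[] holders={T5}
Step 12: wait(T1) -> count=0 queue=[T1] holders={T5}
Step 13: wait(T3) -> count=0 queue=[T1,T3] holders={T5}
Final holders: T5

Answer: T5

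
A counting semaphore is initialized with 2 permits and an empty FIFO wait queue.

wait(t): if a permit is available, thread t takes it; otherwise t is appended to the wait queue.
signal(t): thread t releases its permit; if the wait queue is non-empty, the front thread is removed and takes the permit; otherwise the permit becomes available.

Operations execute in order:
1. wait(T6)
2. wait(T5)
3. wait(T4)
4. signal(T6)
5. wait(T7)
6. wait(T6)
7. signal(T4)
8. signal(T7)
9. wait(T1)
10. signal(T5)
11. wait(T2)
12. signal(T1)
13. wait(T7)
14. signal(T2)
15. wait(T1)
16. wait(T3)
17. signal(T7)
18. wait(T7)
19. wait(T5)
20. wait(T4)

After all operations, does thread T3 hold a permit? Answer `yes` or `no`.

Answer: no

Derivation:
Step 1: wait(T6) -> count=1 queue=[] holders={T6}
Step 2: wait(T5) -> count=0 queue=[] holders={T5,T6}
Step 3: wait(T4) -> count=0 queue=[T4] holders={T5,T6}
Step 4: signal(T6) -> count=0 queue=[] holders={T4,T5}
Step 5: wait(T7) -> count=0 queue=[T7] holders={T4,T5}
Step 6: wait(T6) -> count=0 queue=[T7,T6] holders={T4,T5}
Step 7: signal(T4) -> count=0 queue=[T6] holders={T5,T7}
Step 8: signal(T7) -> count=0 queue=[] holders={T5,T6}
Step 9: wait(T1) -> count=0 queue=[T1] holders={T5,T6}
Step 10: signal(T5) -> count=0 queue=[] holders={T1,T6}
Step 11: wait(T2) -> count=0 queue=[T2] holders={T1,T6}
Step 12: signal(T1) -> count=0 queue=[] holders={T2,T6}
Step 13: wait(T7) -> count=0 queue=[T7] holders={T2,T6}
Step 14: signal(T2) -> count=0 queue=[] holders={T6,T7}
Step 15: wait(T1) -> count=0 queue=[T1] holders={T6,T7}
Step 16: wait(T3) -> count=0 queue=[T1,T3] holders={T6,T7}
Step 17: signal(T7) -> count=0 queue=[T3] holders={T1,T6}
Step 18: wait(T7) -> count=0 queue=[T3,T7] holders={T1,T6}
Step 19: wait(T5) -> count=0 queue=[T3,T7,T5] holders={T1,T6}
Step 20: wait(T4) -> count=0 queue=[T3,T7,T5,T4] holders={T1,T6}
Final holders: {T1,T6} -> T3 not in holders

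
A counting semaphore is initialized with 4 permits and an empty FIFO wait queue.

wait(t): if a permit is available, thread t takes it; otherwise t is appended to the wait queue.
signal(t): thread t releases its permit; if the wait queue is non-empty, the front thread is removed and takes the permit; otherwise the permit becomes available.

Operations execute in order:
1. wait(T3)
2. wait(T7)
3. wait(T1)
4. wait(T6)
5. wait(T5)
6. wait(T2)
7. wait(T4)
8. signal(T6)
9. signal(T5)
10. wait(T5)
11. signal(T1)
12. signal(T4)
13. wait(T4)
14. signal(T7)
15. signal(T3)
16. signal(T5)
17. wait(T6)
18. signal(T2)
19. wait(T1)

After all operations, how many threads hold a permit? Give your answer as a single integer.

Answer: 3

Derivation:
Step 1: wait(T3) -> count=3 queue=[] holders={T3}
Step 2: wait(T7) -> count=2 queue=[] holders={T3,T7}
Step 3: wait(T1) -> count=1 queue=[] holders={T1,T3,T7}
Step 4: wait(T6) -> count=0 queue=[] holders={T1,T3,T6,T7}
Step 5: wait(T5) -> count=0 queue=[T5] holders={T1,T3,T6,T7}
Step 6: wait(T2) -> count=0 queue=[T5,T2] holders={T1,T3,T6,T7}
Step 7: wait(T4) -> count=0 queue=[T5,T2,T4] holders={T1,T3,T6,T7}
Step 8: signal(T6) -> count=0 queue=[T2,T4] holders={T1,T3,T5,T7}
Step 9: signal(T5) -> count=0 queue=[T4] holders={T1,T2,T3,T7}
Step 10: wait(T5) -> count=0 queue=[T4,T5] holders={T1,T2,T3,T7}
Step 11: signal(T1) -> count=0 queue=[T5] holders={T2,T3,T4,T7}
Step 12: signal(T4) -> count=0 queue=[] holders={T2,T3,T5,T7}
Step 13: wait(T4) -> count=0 queue=[T4] holders={T2,T3,T5,T7}
Step 14: signal(T7) -> count=0 queue=[] holders={T2,T3,T4,T5}
Step 15: signal(T3) -> count=1 queue=[] holders={T2,T4,T5}
Step 16: signal(T5) -> count=2 queue=[] holders={T2,T4}
Step 17: wait(T6) -> count=1 queue=[] holders={T2,T4,T6}
Step 18: signal(T2) -> count=2 queue=[] holders={T4,T6}
Step 19: wait(T1) -> count=1 queue=[] holders={T1,T4,T6}
Final holders: {T1,T4,T6} -> 3 thread(s)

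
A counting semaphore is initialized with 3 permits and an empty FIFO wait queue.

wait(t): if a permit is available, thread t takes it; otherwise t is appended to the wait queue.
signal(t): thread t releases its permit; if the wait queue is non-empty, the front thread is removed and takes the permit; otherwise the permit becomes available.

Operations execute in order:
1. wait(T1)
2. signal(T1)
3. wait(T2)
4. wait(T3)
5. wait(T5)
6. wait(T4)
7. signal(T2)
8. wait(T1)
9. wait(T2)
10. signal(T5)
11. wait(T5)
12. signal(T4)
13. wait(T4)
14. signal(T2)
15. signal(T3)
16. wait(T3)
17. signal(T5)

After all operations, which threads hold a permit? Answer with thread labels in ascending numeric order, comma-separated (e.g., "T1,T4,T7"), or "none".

Answer: T1,T3,T4

Derivation:
Step 1: wait(T1) -> count=2 queue=[] holders={T1}
Step 2: signal(T1) -> count=3 queue=[] holders={none}
Step 3: wait(T2) -> count=2 queue=[] holders={T2}
Step 4: wait(T3) -> count=1 queue=[] holders={T2,T3}
Step 5: wait(T5) -> count=0 queue=[] holders={T2,T3,T5}
Step 6: wait(T4) -> count=0 queue=[T4] holders={T2,T3,T5}
Step 7: signal(T2) -> count=0 queue=[] holders={T3,T4,T5}
Step 8: wait(T1) -> count=0 queue=[T1] holders={T3,T4,T5}
Step 9: wait(T2) -> count=0 queue=[T1,T2] holders={T3,T4,T5}
Step 10: signal(T5) -> count=0 queue=[T2] holders={T1,T3,T4}
Step 11: wait(T5) -> count=0 queue=[T2,T5] holders={T1,T3,T4}
Step 12: signal(T4) -> count=0 queue=[T5] holders={T1,T2,T3}
Step 13: wait(T4) -> count=0 queue=[T5,T4] holders={T1,T2,T3}
Step 14: signal(T2) -> count=0 queue=[T4] holders={T1,T3,T5}
Step 15: signal(T3) -> count=0 queue=[] holders={T1,T4,T5}
Step 16: wait(T3) -> count=0 queue=[T3] holders={T1,T4,T5}
Step 17: signal(T5) -> count=0 queue=[] holders={T1,T3,T4}
Final holders: T1,T3,T4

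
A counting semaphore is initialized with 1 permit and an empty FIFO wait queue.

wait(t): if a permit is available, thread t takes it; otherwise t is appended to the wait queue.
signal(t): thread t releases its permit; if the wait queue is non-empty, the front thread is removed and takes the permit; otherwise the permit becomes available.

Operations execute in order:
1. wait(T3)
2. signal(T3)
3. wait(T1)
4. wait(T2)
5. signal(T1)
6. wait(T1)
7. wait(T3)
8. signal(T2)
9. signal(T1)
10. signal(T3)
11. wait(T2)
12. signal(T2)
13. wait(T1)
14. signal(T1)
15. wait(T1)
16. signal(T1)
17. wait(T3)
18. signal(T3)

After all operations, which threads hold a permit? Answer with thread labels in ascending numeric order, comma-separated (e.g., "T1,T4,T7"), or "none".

Step 1: wait(T3) -> count=0 queue=[] holders={T3}
Step 2: signal(T3) -> count=1 queue=[] holders={none}
Step 3: wait(T1) -> count=0 queue=[] holders={T1}
Step 4: wait(T2) -> count=0 queue=[T2] holders={T1}
Step 5: signal(T1) -> count=0 queue=[] holders={T2}
Step 6: wait(T1) -> count=0 queue=[T1] holders={T2}
Step 7: wait(T3) -> count=0 queue=[T1,T3] holders={T2}
Step 8: signal(T2) -> count=0 queue=[T3] holders={T1}
Step 9: signal(T1) -> count=0 queue=[] holders={T3}
Step 10: signal(T3) -> count=1 queue=[] holders={none}
Step 11: wait(T2) -> count=0 queue=[] holders={T2}
Step 12: signal(T2) -> count=1 queue=[] holders={none}
Step 13: wait(T1) -> count=0 queue=[] holders={T1}
Step 14: signal(T1) -> count=1 queue=[] holders={none}
Step 15: wait(T1) -> count=0 queue=[] holders={T1}
Step 16: signal(T1) -> count=1 queue=[] holders={none}
Step 17: wait(T3) -> count=0 queue=[] holders={T3}
Step 18: signal(T3) -> count=1 queue=[] holders={none}
Final holders: none

Answer: none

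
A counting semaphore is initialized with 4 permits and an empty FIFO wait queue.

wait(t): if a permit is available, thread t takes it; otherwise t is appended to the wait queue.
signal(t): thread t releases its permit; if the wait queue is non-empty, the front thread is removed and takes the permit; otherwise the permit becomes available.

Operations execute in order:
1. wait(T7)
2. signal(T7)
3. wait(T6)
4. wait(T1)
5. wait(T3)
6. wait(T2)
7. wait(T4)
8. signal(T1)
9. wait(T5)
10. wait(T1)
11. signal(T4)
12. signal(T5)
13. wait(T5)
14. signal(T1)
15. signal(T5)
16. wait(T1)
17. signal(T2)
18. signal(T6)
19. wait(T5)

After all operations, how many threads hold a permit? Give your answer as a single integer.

Answer: 3

Derivation:
Step 1: wait(T7) -> count=3 queue=[] holders={T7}
Step 2: signal(T7) -> count=4 queue=[] holders={none}
Step 3: wait(T6) -> count=3 queue=[] holders={T6}
Step 4: wait(T1) -> count=2 queue=[] holders={T1,T6}
Step 5: wait(T3) -> count=1 queue=[] holders={T1,T3,T6}
Step 6: wait(T2) -> count=0 queue=[] holders={T1,T2,T3,T6}
Step 7: wait(T4) -> count=0 queue=[T4] holders={T1,T2,T3,T6}
Step 8: signal(T1) -> count=0 queue=[] holders={T2,T3,T4,T6}
Step 9: wait(T5) -> count=0 queue=[T5] holders={T2,T3,T4,T6}
Step 10: wait(T1) -> count=0 queue=[T5,T1] holders={T2,T3,T4,T6}
Step 11: signal(T4) -> count=0 queue=[T1] holders={T2,T3,T5,T6}
Step 12: signal(T5) -> count=0 queue=[] holders={T1,T2,T3,T6}
Step 13: wait(T5) -> count=0 queue=[T5] holders={T1,T2,T3,T6}
Step 14: signal(T1) -> count=0 queue=[] holders={T2,T3,T5,T6}
Step 15: signal(T5) -> count=1 queue=[] holders={T2,T3,T6}
Step 16: wait(T1) -> count=0 queue=[] holders={T1,T2,T3,T6}
Step 17: signal(T2) -> count=1 queue=[] holders={T1,T3,T6}
Step 18: signal(T6) -> count=2 queue=[] holders={T1,T3}
Step 19: wait(T5) -> count=1 queue=[] holders={T1,T3,T5}
Final holders: {T1,T3,T5} -> 3 thread(s)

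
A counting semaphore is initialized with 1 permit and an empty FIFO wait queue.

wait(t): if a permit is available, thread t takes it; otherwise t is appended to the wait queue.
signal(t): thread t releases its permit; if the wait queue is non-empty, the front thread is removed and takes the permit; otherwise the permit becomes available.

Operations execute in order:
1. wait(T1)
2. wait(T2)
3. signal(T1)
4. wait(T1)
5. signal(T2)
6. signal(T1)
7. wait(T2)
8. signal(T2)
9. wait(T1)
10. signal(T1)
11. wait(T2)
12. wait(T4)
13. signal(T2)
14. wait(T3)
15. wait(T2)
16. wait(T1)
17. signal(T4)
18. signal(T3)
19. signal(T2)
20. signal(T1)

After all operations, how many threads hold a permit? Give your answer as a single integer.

Step 1: wait(T1) -> count=0 queue=[] holders={T1}
Step 2: wait(T2) -> count=0 queue=[T2] holders={T1}
Step 3: signal(T1) -> count=0 queue=[] holders={T2}
Step 4: wait(T1) -> count=0 queue=[T1] holders={T2}
Step 5: signal(T2) -> count=0 queue=[] holders={T1}
Step 6: signal(T1) -> count=1 queue=[] holders={none}
Step 7: wait(T2) -> count=0 queue=[] holders={T2}
Step 8: signal(T2) -> count=1 queue=[] holders={none}
Step 9: wait(T1) -> count=0 queue=[] holders={T1}
Step 10: signal(T1) -> count=1 queue=[] holders={none}
Step 11: wait(T2) -> count=0 queue=[] holders={T2}
Step 12: wait(T4) -> count=0 queue=[T4] holders={T2}
Step 13: signal(T2) -> count=0 queue=[] holders={T4}
Step 14: wait(T3) -> count=0 queue=[T3] holders={T4}
Step 15: wait(T2) -> count=0 queue=[T3,T2] holders={T4}
Step 16: wait(T1) -> count=0 queue=[T3,T2,T1] holders={T4}
Step 17: signal(T4) -> count=0 queue=[T2,T1] holders={T3}
Step 18: signal(T3) -> count=0 queue=[T1] holders={T2}
Step 19: signal(T2) -> count=0 queue=[] holders={T1}
Step 20: signal(T1) -> count=1 queue=[] holders={none}
Final holders: {none} -> 0 thread(s)

Answer: 0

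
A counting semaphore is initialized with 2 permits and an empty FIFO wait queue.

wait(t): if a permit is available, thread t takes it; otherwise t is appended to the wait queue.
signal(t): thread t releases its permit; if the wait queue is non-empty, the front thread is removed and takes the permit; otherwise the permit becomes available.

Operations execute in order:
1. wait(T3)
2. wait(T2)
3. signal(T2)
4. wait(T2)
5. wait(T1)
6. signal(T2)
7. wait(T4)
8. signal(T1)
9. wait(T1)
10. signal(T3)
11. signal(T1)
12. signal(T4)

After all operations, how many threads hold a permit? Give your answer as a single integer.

Step 1: wait(T3) -> count=1 queue=[] holders={T3}
Step 2: wait(T2) -> count=0 queue=[] holders={T2,T3}
Step 3: signal(T2) -> count=1 queue=[] holders={T3}
Step 4: wait(T2) -> count=0 queue=[] holders={T2,T3}
Step 5: wait(T1) -> count=0 queue=[T1] holders={T2,T3}
Step 6: signal(T2) -> count=0 queue=[] holders={T1,T3}
Step 7: wait(T4) -> count=0 queue=[T4] holders={T1,T3}
Step 8: signal(T1) -> count=0 queue=[] holders={T3,T4}
Step 9: wait(T1) -> count=0 queue=[T1] holders={T3,T4}
Step 10: signal(T3) -> count=0 queue=[] holders={T1,T4}
Step 11: signal(T1) -> count=1 queue=[] holders={T4}
Step 12: signal(T4) -> count=2 queue=[] holders={none}
Final holders: {none} -> 0 thread(s)

Answer: 0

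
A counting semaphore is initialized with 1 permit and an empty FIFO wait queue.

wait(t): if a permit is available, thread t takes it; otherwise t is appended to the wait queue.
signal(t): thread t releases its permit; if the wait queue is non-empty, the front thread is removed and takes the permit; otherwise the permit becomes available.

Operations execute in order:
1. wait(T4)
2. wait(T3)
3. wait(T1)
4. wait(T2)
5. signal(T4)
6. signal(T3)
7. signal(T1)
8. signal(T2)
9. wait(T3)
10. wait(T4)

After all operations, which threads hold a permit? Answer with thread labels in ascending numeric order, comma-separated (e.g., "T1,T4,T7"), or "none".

Answer: T3

Derivation:
Step 1: wait(T4) -> count=0 queue=[] holders={T4}
Step 2: wait(T3) -> count=0 queue=[T3] holders={T4}
Step 3: wait(T1) -> count=0 queue=[T3,T1] holders={T4}
Step 4: wait(T2) -> count=0 queue=[T3,T1,T2] holders={T4}
Step 5: signal(T4) -> count=0 queue=[T1,T2] holders={T3}
Step 6: signal(T3) -> count=0 queue=[T2] holders={T1}
Step 7: signal(T1) -> count=0 queue=[] holders={T2}
Step 8: signal(T2) -> count=1 queue=[] holders={none}
Step 9: wait(T3) -> count=0 queue=[] holders={T3}
Step 10: wait(T4) -> count=0 queue=[T4] holders={T3}
Final holders: T3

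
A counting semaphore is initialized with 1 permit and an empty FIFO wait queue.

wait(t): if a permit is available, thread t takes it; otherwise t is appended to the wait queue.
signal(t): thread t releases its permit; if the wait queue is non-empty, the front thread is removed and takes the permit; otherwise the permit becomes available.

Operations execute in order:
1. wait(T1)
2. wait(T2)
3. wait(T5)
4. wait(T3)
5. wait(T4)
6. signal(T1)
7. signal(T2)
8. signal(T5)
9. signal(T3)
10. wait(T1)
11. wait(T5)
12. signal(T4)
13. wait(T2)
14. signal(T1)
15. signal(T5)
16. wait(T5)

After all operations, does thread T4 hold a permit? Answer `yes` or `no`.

Step 1: wait(T1) -> count=0 queue=[] holders={T1}
Step 2: wait(T2) -> count=0 queue=[T2] holders={T1}
Step 3: wait(T5) -> count=0 queue=[T2,T5] holders={T1}
Step 4: wait(T3) -> count=0 queue=[T2,T5,T3] holders={T1}
Step 5: wait(T4) -> count=0 queue=[T2,T5,T3,T4] holders={T1}
Step 6: signal(T1) -> count=0 queue=[T5,T3,T4] holders={T2}
Step 7: signal(T2) -> count=0 queue=[T3,T4] holders={T5}
Step 8: signal(T5) -> count=0 queue=[T4] holders={T3}
Step 9: signal(T3) -> count=0 queue=[] holders={T4}
Step 10: wait(T1) -> count=0 queue=[T1] holders={T4}
Step 11: wait(T5) -> count=0 queue=[T1,T5] holders={T4}
Step 12: signal(T4) -> count=0 queue=[T5] holders={T1}
Step 13: wait(T2) -> count=0 queue=[T5,T2] holders={T1}
Step 14: signal(T1) -> count=0 queue=[T2] holders={T5}
Step 15: signal(T5) -> count=0 queue=[] holders={T2}
Step 16: wait(T5) -> count=0 queue=[T5] holders={T2}
Final holders: {T2} -> T4 not in holders

Answer: no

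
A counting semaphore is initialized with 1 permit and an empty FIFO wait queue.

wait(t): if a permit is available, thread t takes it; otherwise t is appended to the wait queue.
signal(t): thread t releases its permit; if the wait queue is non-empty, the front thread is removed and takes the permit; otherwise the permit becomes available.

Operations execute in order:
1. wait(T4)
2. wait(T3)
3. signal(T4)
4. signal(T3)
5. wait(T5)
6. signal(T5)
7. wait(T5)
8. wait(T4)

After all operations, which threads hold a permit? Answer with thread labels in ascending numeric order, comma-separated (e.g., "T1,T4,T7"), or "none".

Step 1: wait(T4) -> count=0 queue=[] holders={T4}
Step 2: wait(T3) -> count=0 queue=[T3] holders={T4}
Step 3: signal(T4) -> count=0 queue=[] holders={T3}
Step 4: signal(T3) -> count=1 queue=[] holders={none}
Step 5: wait(T5) -> count=0 queue=[] holders={T5}
Step 6: signal(T5) -> count=1 queue=[] holders={none}
Step 7: wait(T5) -> count=0 queue=[] holders={T5}
Step 8: wait(T4) -> count=0 queue=[T4] holders={T5}
Final holders: T5

Answer: T5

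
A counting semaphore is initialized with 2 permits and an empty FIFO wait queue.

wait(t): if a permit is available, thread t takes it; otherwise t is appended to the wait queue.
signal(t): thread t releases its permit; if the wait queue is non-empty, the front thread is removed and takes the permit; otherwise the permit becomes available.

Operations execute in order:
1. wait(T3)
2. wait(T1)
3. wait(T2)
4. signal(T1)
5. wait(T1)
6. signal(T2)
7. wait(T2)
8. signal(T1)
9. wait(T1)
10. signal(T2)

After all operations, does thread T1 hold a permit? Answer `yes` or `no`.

Step 1: wait(T3) -> count=1 queue=[] holders={T3}
Step 2: wait(T1) -> count=0 queue=[] holders={T1,T3}
Step 3: wait(T2) -> count=0 queue=[T2] holders={T1,T3}
Step 4: signal(T1) -> count=0 queue=[] holders={T2,T3}
Step 5: wait(T1) -> count=0 queue=[T1] holders={T2,T3}
Step 6: signal(T2) -> count=0 queue=[] holders={T1,T3}
Step 7: wait(T2) -> count=0 queue=[T2] holders={T1,T3}
Step 8: signal(T1) -> count=0 queue=[] holders={T2,T3}
Step 9: wait(T1) -> count=0 queue=[T1] holders={T2,T3}
Step 10: signal(T2) -> count=0 queue=[] holders={T1,T3}
Final holders: {T1,T3} -> T1 in holders

Answer: yes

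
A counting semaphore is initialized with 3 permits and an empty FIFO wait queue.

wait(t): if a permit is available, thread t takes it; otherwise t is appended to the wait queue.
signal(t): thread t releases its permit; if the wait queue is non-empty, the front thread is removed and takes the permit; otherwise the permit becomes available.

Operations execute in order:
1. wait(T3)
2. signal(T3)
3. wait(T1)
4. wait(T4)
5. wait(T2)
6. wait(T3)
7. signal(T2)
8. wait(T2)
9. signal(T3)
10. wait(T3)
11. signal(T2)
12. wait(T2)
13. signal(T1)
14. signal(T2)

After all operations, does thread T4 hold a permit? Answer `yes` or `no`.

Step 1: wait(T3) -> count=2 queue=[] holders={T3}
Step 2: signal(T3) -> count=3 queue=[] holders={none}
Step 3: wait(T1) -> count=2 queue=[] holders={T1}
Step 4: wait(T4) -> count=1 queue=[] holders={T1,T4}
Step 5: wait(T2) -> count=0 queue=[] holders={T1,T2,T4}
Step 6: wait(T3) -> count=0 queue=[T3] holders={T1,T2,T4}
Step 7: signal(T2) -> count=0 queue=[] holders={T1,T3,T4}
Step 8: wait(T2) -> count=0 queue=[T2] holders={T1,T3,T4}
Step 9: signal(T3) -> count=0 queue=[] holders={T1,T2,T4}
Step 10: wait(T3) -> count=0 queue=[T3] holders={T1,T2,T4}
Step 11: signal(T2) -> count=0 queue=[] holders={T1,T3,T4}
Step 12: wait(T2) -> count=0 queue=[T2] holders={T1,T3,T4}
Step 13: signal(T1) -> count=0 queue=[] holders={T2,T3,T4}
Step 14: signal(T2) -> count=1 queue=[] holders={T3,T4}
Final holders: {T3,T4} -> T4 in holders

Answer: yes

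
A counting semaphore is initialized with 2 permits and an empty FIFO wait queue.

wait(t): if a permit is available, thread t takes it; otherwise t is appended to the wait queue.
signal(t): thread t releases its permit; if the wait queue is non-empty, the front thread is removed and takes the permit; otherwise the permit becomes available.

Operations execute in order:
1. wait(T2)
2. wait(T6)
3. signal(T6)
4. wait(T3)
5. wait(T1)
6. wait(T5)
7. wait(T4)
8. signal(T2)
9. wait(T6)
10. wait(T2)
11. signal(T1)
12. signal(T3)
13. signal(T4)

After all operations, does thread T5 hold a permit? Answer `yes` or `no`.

Answer: yes

Derivation:
Step 1: wait(T2) -> count=1 queue=[] holders={T2}
Step 2: wait(T6) -> count=0 queue=[] holders={T2,T6}
Step 3: signal(T6) -> count=1 queue=[] holders={T2}
Step 4: wait(T3) -> count=0 queue=[] holders={T2,T3}
Step 5: wait(T1) -> count=0 queue=[T1] holders={T2,T3}
Step 6: wait(T5) -> count=0 queue=[T1,T5] holders={T2,T3}
Step 7: wait(T4) -> count=0 queue=[T1,T5,T4] holders={T2,T3}
Step 8: signal(T2) -> count=0 queue=[T5,T4] holders={T1,T3}
Step 9: wait(T6) -> count=0 queue=[T5,T4,T6] holders={T1,T3}
Step 10: wait(T2) -> count=0 queue=[T5,T4,T6,T2] holders={T1,T3}
Step 11: signal(T1) -> count=0 queue=[T4,T6,T2] holders={T3,T5}
Step 12: signal(T3) -> count=0 queue=[T6,T2] holders={T4,T5}
Step 13: signal(T4) -> count=0 queue=[T2] holders={T5,T6}
Final holders: {T5,T6} -> T5 in holders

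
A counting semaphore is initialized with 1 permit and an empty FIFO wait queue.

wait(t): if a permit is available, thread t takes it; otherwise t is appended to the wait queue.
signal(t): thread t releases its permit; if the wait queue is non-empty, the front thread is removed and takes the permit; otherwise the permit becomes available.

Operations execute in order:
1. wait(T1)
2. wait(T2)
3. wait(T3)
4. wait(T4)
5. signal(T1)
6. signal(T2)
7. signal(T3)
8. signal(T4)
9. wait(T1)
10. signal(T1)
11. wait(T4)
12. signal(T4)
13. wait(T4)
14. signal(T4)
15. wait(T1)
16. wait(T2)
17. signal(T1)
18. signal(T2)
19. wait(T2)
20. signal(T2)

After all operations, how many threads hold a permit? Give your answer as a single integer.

Answer: 0

Derivation:
Step 1: wait(T1) -> count=0 queue=[] holders={T1}
Step 2: wait(T2) -> count=0 queue=[T2] holders={T1}
Step 3: wait(T3) -> count=0 queue=[T2,T3] holders={T1}
Step 4: wait(T4) -> count=0 queue=[T2,T3,T4] holders={T1}
Step 5: signal(T1) -> count=0 queue=[T3,T4] holders={T2}
Step 6: signal(T2) -> count=0 queue=[T4] holders={T3}
Step 7: signal(T3) -> count=0 queue=[] holders={T4}
Step 8: signal(T4) -> count=1 queue=[] holders={none}
Step 9: wait(T1) -> count=0 queue=[] holders={T1}
Step 10: signal(T1) -> count=1 queue=[] holders={none}
Step 11: wait(T4) -> count=0 queue=[] holders={T4}
Step 12: signal(T4) -> count=1 queue=[] holders={none}
Step 13: wait(T4) -> count=0 queue=[] holders={T4}
Step 14: signal(T4) -> count=1 queue=[] holders={none}
Step 15: wait(T1) -> count=0 queue=[] holders={T1}
Step 16: wait(T2) -> count=0 queue=[T2] holders={T1}
Step 17: signal(T1) -> count=0 queue=[] holders={T2}
Step 18: signal(T2) -> count=1 queue=[] holders={none}
Step 19: wait(T2) -> count=0 queue=[] holders={T2}
Step 20: signal(T2) -> count=1 queue=[] holders={none}
Final holders: {none} -> 0 thread(s)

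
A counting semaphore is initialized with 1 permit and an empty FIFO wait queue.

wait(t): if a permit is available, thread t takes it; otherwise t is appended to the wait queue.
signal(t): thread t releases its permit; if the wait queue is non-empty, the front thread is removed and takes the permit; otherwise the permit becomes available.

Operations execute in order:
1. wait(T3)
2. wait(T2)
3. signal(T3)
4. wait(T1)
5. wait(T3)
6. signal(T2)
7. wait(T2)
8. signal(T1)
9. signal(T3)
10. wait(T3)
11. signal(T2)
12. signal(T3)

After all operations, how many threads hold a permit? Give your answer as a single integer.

Answer: 0

Derivation:
Step 1: wait(T3) -> count=0 queue=[] holders={T3}
Step 2: wait(T2) -> count=0 queue=[T2] holders={T3}
Step 3: signal(T3) -> count=0 queue=[] holders={T2}
Step 4: wait(T1) -> count=0 queue=[T1] holders={T2}
Step 5: wait(T3) -> count=0 queue=[T1,T3] holders={T2}
Step 6: signal(T2) -> count=0 queue=[T3] holders={T1}
Step 7: wait(T2) -> count=0 queue=[T3,T2] holders={T1}
Step 8: signal(T1) -> count=0 queue=[T2] holders={T3}
Step 9: signal(T3) -> count=0 queue=[] holders={T2}
Step 10: wait(T3) -> count=0 queue=[T3] holders={T2}
Step 11: signal(T2) -> count=0 queue=[] holders={T3}
Step 12: signal(T3) -> count=1 queue=[] holders={none}
Final holders: {none} -> 0 thread(s)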